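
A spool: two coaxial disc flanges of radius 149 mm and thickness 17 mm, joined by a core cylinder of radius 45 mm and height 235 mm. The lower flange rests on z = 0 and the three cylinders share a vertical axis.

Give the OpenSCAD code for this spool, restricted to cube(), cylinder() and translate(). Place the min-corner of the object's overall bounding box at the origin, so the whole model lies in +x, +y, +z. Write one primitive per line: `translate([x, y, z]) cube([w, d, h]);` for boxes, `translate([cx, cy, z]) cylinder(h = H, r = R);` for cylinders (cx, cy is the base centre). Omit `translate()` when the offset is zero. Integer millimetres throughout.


translate([149, 149, 0]) cylinder(h = 17, r = 149);
translate([149, 149, 17]) cylinder(h = 235, r = 45);
translate([149, 149, 252]) cylinder(h = 17, r = 149);


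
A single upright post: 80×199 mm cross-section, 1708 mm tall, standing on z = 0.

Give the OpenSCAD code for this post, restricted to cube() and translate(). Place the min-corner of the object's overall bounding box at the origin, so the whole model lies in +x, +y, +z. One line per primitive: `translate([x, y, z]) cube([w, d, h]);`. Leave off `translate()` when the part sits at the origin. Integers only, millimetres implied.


cube([80, 199, 1708]);


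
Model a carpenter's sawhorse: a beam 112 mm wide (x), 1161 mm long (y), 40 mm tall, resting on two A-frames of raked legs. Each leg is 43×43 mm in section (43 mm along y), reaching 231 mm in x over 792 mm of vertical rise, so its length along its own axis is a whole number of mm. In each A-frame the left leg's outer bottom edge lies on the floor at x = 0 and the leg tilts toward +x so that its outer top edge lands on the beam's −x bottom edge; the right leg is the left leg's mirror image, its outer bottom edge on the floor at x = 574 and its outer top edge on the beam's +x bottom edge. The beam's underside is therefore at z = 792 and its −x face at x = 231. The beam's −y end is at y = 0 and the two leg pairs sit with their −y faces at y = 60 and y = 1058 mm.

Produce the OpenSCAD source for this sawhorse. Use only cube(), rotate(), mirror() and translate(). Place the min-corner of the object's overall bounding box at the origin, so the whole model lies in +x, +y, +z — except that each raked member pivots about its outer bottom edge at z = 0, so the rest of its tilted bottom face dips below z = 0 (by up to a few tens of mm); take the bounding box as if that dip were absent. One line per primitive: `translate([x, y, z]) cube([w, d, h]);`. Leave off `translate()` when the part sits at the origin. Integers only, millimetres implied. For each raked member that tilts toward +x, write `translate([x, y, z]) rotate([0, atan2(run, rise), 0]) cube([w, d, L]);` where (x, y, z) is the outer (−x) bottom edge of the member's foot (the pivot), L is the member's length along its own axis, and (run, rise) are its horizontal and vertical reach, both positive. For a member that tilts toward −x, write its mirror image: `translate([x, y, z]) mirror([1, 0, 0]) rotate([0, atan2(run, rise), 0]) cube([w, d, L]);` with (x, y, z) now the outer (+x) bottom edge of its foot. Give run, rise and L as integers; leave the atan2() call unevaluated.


translate([231, 0, 792]) cube([112, 1161, 40]);
translate([0, 60, 0]) rotate([0, atan2(231, 792), 0]) cube([43, 43, 825]);
translate([574, 60, 0]) mirror([1, 0, 0]) rotate([0, atan2(231, 792), 0]) cube([43, 43, 825]);
translate([0, 1058, 0]) rotate([0, atan2(231, 792), 0]) cube([43, 43, 825]);
translate([574, 1058, 0]) mirror([1, 0, 0]) rotate([0, atan2(231, 792), 0]) cube([43, 43, 825]);


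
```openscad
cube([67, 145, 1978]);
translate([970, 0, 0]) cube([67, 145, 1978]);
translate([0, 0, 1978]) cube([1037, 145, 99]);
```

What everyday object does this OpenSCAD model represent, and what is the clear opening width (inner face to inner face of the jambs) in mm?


A door frame. The clear opening width is 903 mm.

Two 1978 mm tall posts with a header on top — a door frame. The left jamb is 67 mm wide at x = 0; the right jamb starts at x = 970. The clear opening is 970 − 67 = 903 mm.


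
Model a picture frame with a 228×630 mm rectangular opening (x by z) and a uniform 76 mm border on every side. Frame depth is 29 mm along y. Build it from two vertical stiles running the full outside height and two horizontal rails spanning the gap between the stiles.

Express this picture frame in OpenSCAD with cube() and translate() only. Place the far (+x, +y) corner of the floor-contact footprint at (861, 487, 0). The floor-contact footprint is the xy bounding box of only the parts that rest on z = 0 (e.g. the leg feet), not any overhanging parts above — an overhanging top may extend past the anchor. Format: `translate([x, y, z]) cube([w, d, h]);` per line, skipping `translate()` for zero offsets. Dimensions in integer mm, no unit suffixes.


translate([481, 458, 0]) cube([76, 29, 782]);
translate([785, 458, 0]) cube([76, 29, 782]);
translate([557, 458, 0]) cube([228, 29, 76]);
translate([557, 458, 706]) cube([228, 29, 76]);


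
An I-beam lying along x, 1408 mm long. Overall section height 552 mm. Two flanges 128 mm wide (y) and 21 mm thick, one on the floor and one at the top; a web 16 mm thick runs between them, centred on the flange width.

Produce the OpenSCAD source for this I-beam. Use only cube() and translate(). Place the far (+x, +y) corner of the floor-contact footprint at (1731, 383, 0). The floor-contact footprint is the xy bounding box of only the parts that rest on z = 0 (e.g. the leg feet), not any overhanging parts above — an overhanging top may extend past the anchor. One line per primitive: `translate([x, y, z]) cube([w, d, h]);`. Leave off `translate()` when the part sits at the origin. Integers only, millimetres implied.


translate([323, 255, 0]) cube([1408, 128, 21]);
translate([323, 311, 21]) cube([1408, 16, 510]);
translate([323, 255, 531]) cube([1408, 128, 21]);


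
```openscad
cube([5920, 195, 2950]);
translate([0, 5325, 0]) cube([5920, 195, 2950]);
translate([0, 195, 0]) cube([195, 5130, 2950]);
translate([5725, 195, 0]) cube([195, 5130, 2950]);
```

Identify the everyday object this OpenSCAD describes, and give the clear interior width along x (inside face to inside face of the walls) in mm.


A house (or room) frame. The interior width is 5530 mm.

Four 2950 mm walls enclosing a rectangle with no floor or roof — a room or house frame. Outside width is 5920 mm and wall thickness is 195 mm, so the interior width is 5920 − 2 × 195 = 5530 mm.


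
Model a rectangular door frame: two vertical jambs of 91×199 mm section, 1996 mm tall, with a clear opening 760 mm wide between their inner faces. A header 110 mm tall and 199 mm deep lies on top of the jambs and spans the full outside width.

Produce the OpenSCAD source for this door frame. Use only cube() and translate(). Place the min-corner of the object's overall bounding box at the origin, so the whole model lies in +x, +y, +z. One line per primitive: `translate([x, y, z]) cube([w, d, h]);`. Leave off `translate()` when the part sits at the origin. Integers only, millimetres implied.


cube([91, 199, 1996]);
translate([851, 0, 0]) cube([91, 199, 1996]);
translate([0, 0, 1996]) cube([942, 199, 110]);


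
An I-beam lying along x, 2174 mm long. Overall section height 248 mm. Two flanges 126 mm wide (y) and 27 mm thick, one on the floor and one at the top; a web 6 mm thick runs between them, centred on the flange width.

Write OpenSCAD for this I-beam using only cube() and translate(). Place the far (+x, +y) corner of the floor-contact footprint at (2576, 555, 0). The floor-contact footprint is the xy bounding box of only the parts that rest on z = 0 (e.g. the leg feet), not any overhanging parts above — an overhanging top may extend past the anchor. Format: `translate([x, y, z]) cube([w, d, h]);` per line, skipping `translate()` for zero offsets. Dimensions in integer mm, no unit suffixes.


translate([402, 429, 0]) cube([2174, 126, 27]);
translate([402, 489, 27]) cube([2174, 6, 194]);
translate([402, 429, 221]) cube([2174, 126, 27]);


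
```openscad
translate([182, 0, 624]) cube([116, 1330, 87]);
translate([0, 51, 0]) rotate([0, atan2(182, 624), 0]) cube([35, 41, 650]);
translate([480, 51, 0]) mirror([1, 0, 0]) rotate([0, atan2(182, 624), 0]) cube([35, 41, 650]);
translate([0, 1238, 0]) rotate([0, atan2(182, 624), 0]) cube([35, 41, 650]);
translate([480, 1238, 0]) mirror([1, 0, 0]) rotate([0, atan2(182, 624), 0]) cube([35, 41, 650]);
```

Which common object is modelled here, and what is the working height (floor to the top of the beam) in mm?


A sawhorse. The overall height is 711 mm.

A beam across two mirrored pairs of raked legs — a sawhorse. The beam's underside is at z = 624 (matching the legs' vertical rise in atan2(182, 624)) and the beam is 87 mm tall, so its top is at 624 + 87 = 711 mm. The raked legs top out at the beam's underside, so that is the highest point.


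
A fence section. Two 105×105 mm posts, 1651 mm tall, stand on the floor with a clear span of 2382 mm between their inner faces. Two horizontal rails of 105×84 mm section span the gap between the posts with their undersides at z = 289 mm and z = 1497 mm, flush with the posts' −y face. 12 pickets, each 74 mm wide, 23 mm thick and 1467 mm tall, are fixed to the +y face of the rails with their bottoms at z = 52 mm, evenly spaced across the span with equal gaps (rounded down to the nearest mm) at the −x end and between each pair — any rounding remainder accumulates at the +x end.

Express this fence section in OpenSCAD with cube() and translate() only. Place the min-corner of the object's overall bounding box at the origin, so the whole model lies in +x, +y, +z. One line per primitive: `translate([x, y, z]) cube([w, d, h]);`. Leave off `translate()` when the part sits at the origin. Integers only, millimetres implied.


cube([105, 105, 1651]);
translate([2487, 0, 0]) cube([105, 105, 1651]);
translate([105, 0, 289]) cube([2382, 105, 84]);
translate([105, 0, 1497]) cube([2382, 105, 84]);
translate([219, 105, 52]) cube([74, 23, 1467]);
translate([407, 105, 52]) cube([74, 23, 1467]);
translate([595, 105, 52]) cube([74, 23, 1467]);
translate([783, 105, 52]) cube([74, 23, 1467]);
translate([971, 105, 52]) cube([74, 23, 1467]);
translate([1159, 105, 52]) cube([74, 23, 1467]);
translate([1347, 105, 52]) cube([74, 23, 1467]);
translate([1535, 105, 52]) cube([74, 23, 1467]);
translate([1723, 105, 52]) cube([74, 23, 1467]);
translate([1911, 105, 52]) cube([74, 23, 1467]);
translate([2099, 105, 52]) cube([74, 23, 1467]);
translate([2287, 105, 52]) cube([74, 23, 1467]);


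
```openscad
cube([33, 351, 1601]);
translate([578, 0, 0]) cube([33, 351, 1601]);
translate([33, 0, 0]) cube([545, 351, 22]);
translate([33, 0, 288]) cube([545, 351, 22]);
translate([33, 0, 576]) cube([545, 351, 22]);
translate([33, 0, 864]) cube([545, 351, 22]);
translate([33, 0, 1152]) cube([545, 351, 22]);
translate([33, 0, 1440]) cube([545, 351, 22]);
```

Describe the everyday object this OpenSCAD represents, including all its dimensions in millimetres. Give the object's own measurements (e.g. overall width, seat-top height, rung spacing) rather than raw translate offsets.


An open bookshelf. Two side panels, each 33 mm thick, 351 mm deep and 1601 mm tall, stand 611 mm apart (outside-to-outside). Between them sit 6 shelves, each 22 mm thick and 351 mm deep, spanning the full gap between the sides. The bottom shelf rests on the floor (its underside at z = 0) and the clear gap between one shelf's top and the next shelf's underside is 266 mm.


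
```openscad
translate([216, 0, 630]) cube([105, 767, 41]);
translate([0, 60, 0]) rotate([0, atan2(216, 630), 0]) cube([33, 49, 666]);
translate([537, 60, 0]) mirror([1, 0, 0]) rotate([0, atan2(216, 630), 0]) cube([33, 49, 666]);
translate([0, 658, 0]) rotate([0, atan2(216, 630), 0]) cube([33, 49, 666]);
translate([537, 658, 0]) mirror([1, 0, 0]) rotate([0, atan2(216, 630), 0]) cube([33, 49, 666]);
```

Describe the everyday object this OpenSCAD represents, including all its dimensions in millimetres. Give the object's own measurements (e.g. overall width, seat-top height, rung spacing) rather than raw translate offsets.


A sawhorse. A 105×767×41 mm beam (x, y, z) sits on two A-frame leg pairs. Each pair is two raked legs of 33×49 mm section (49 mm along y) splaying symmetrically in x. Each leg rises 630 mm vertically over 216 mm of horizontal reach and is 666 mm long along its own axis. Every leg's outer bottom edge rests on the floor and its outer top edge meets a bottom edge of the beam — the left legs (tilting toward +x) meet the beam's −x bottom edge, the right legs (their mirror images, tilting toward −x) meet its +x bottom edge — so the leg tops tuck under the beam, the beam's underside is 630 mm above the floor, and the feet are 537 mm apart outside-to-outside with the beam centred between them. The two leg pairs are set in 60 mm from either end of the beam.


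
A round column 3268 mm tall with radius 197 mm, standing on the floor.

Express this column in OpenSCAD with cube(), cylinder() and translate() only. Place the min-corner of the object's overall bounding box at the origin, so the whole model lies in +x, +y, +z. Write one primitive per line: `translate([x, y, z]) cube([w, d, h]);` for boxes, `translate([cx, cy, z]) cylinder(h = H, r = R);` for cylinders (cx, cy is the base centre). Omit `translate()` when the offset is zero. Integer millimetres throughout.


translate([197, 197, 0]) cylinder(h = 3268, r = 197);


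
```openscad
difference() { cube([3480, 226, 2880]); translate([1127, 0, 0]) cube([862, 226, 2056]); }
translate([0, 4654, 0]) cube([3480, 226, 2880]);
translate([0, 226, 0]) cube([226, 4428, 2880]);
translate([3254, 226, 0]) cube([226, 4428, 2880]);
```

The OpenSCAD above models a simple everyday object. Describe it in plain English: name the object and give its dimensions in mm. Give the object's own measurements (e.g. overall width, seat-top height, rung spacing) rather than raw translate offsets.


A single room: four walls, each 2880 mm tall and 226 mm thick, enclosing an outside footprint 3480×4880 mm (x × y), no floor or roof. The front and back walls (−y and +y sides) run the full x-width; the side walls fit between their inner faces. A door opening 862 mm wide and 2056 mm tall is cut through the front wall from the floor up, its −x edge 1127 mm from the wall's −x end.


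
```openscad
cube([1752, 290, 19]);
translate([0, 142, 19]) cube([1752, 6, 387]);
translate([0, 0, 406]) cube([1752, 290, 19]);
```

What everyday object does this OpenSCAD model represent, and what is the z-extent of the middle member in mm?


An I-beam. The web height is 387 mm.

Two wide flanges with a thin centred web — an I-beam. Overall 425 mm minus two 19 mm flanges gives a web of 425 − 2·19 = 387 mm.


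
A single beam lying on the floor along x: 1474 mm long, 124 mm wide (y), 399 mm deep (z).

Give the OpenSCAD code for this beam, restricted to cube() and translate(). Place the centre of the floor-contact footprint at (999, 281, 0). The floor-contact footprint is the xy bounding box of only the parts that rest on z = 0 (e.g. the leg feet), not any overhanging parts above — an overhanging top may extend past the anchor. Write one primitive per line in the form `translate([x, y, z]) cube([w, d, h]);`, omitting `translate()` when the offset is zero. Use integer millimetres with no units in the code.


translate([262, 219, 0]) cube([1474, 124, 399]);


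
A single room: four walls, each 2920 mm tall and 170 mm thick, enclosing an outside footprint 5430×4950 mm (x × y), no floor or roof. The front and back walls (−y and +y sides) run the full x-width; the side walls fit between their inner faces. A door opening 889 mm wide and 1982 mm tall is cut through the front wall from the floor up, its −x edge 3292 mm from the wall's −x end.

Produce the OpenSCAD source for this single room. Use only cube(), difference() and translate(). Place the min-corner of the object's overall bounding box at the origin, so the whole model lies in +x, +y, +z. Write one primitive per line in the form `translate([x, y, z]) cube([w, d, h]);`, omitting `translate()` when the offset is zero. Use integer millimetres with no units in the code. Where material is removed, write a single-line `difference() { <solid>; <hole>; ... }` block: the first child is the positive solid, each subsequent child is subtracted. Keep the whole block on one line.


difference() { cube([5430, 170, 2920]); translate([3292, 0, 0]) cube([889, 170, 1982]); }
translate([0, 4780, 0]) cube([5430, 170, 2920]);
translate([0, 170, 0]) cube([170, 4610, 2920]);
translate([5260, 170, 0]) cube([170, 4610, 2920]);


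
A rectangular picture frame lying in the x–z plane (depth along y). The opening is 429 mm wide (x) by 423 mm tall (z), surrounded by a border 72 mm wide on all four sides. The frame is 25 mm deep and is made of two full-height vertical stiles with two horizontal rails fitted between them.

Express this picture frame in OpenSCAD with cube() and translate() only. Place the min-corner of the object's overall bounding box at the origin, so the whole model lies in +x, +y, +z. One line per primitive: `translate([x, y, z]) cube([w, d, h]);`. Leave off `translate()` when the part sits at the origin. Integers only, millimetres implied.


cube([72, 25, 567]);
translate([501, 0, 0]) cube([72, 25, 567]);
translate([72, 0, 0]) cube([429, 25, 72]);
translate([72, 0, 495]) cube([429, 25, 72]);


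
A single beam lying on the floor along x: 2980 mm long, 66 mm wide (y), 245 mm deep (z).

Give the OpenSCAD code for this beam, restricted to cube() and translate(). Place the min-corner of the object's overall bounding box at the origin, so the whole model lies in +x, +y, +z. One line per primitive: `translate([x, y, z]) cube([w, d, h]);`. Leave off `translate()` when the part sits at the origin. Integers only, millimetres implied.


cube([2980, 66, 245]);


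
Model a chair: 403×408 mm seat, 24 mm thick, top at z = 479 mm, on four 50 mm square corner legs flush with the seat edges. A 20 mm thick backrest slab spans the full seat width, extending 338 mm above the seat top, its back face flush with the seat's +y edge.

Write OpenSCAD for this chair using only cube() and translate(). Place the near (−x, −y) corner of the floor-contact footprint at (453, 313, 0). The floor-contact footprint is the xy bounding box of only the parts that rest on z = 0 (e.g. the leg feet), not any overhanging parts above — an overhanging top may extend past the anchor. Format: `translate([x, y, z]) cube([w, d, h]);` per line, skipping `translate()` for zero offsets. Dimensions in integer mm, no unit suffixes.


translate([453, 313, 455]) cube([403, 408, 24]);
translate([453, 313, 0]) cube([50, 50, 455]);
translate([806, 313, 0]) cube([50, 50, 455]);
translate([453, 671, 0]) cube([50, 50, 455]);
translate([806, 671, 0]) cube([50, 50, 455]);
translate([453, 701, 479]) cube([403, 20, 338]);


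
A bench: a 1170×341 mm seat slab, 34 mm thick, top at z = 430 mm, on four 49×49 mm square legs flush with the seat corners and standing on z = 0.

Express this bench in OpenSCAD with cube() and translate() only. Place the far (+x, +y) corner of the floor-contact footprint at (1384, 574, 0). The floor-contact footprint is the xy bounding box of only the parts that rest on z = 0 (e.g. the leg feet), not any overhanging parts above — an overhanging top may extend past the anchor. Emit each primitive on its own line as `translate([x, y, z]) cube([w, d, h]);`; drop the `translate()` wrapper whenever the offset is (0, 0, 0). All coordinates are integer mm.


// leg_h = 430 − 34 = 396
translate([214, 233, 396]) cube([1170, 341, 34]);
translate([214, 233, 0]) cube([49, 49, 396]);
translate([214, 525, 0]) cube([49, 49, 396]);
translate([1335, 233, 0]) cube([49, 49, 396]);
translate([1335, 525, 0]) cube([49, 49, 396]);


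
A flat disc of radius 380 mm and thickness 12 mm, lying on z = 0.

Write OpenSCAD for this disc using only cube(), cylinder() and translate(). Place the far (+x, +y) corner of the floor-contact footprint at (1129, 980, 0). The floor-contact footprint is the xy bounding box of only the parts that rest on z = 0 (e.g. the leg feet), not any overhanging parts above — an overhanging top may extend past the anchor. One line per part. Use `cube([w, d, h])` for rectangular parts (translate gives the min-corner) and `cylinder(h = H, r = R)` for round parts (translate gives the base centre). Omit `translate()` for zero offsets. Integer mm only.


translate([749, 600, 0]) cylinder(h = 12, r = 380);


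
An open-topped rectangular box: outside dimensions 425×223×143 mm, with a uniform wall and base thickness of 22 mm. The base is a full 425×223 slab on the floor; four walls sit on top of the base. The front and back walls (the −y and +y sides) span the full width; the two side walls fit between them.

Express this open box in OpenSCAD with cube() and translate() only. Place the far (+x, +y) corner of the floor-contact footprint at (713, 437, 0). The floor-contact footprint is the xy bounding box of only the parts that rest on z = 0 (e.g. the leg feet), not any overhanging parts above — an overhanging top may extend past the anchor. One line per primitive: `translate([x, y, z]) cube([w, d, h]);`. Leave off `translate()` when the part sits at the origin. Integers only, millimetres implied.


translate([288, 214, 0]) cube([425, 223, 22]);
translate([288, 214, 22]) cube([425, 22, 121]);
translate([288, 415, 22]) cube([425, 22, 121]);
translate([288, 236, 22]) cube([22, 179, 121]);
translate([691, 236, 22]) cube([22, 179, 121]);


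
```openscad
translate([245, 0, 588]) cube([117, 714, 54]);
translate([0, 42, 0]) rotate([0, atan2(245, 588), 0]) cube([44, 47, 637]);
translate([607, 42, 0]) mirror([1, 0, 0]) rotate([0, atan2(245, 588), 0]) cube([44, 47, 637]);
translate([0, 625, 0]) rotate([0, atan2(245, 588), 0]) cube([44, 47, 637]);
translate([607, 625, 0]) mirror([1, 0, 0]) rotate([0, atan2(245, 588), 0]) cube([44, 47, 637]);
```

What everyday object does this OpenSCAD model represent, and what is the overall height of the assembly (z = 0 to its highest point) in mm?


A sawhorse. The overall height is 642 mm.

A beam across two mirrored pairs of raked legs — a sawhorse. The beam's underside is at z = 588 (matching the legs' vertical rise in atan2(245, 588)) and the beam is 54 mm tall, so its top is at 588 + 54 = 642 mm. The raked legs top out at the beam's underside, so that is the highest point.


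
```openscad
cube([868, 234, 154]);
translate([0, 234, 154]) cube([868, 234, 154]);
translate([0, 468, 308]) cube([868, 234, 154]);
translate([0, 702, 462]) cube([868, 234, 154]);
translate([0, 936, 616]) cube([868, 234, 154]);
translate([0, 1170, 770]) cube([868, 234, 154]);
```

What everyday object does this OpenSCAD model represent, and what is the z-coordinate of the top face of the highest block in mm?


A staircase. The total rise is 924 mm.

6 identical blocks, each offset up and back from the previous — a staircase. Each step is 154 mm tall and there are 6 of them, so the total rise is 6 × 154 = 924 mm.


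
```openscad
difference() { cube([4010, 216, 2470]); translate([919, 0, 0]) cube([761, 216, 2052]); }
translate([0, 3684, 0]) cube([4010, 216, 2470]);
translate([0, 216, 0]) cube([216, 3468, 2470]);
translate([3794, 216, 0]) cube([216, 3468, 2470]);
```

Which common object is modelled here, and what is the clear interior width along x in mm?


A single room. The interior width is 3578 mm.

Four walls enclosing a rectangle with a door in the front wall — a room. Outside width 4010 minus two 216 mm walls gives 3578 mm.


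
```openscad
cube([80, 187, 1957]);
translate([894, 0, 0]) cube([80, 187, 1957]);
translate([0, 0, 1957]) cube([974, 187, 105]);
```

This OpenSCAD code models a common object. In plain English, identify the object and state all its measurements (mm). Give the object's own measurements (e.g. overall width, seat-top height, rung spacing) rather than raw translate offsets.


A door frame. The clear opening is 814 mm wide and 1957 mm high. Two 80 mm wide jambs, 187 mm deep, stand either side of the opening from the floor to the top of the opening. A 105 mm thick head sits across the top of both jambs, spanning the full outside width of the frame.


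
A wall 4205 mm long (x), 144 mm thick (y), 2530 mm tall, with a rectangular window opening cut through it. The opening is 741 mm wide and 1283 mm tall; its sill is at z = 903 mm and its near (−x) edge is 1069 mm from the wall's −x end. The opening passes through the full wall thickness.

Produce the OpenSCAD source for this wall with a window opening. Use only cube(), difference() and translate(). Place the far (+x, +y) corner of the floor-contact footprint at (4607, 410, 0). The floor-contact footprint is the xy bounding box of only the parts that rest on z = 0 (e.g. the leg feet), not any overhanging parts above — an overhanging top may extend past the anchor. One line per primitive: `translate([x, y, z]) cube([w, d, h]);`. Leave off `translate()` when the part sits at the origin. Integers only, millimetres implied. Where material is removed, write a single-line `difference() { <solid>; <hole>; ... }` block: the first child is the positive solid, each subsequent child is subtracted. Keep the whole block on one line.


difference() { translate([402, 266, 0]) cube([4205, 144, 2530]); translate([1471, 266, 903]) cube([741, 144, 1283]); }


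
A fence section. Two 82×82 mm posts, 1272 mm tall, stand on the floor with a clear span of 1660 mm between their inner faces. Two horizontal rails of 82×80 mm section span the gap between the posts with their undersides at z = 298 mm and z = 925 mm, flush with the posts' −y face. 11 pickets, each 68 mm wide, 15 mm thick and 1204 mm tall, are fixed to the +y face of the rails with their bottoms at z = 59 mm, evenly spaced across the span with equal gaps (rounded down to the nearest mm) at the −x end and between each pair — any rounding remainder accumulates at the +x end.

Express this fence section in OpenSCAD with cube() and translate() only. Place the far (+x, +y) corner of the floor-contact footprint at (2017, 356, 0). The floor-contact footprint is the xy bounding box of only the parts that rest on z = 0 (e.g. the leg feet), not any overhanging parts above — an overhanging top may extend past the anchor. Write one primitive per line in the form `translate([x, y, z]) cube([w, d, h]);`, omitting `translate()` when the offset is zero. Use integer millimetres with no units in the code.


translate([193, 274, 0]) cube([82, 82, 1272]);
translate([1935, 274, 0]) cube([82, 82, 1272]);
translate([275, 274, 298]) cube([1660, 82, 80]);
translate([275, 274, 925]) cube([1660, 82, 80]);
translate([351, 356, 59]) cube([68, 15, 1204]);
translate([495, 356, 59]) cube([68, 15, 1204]);
translate([639, 356, 59]) cube([68, 15, 1204]);
translate([783, 356, 59]) cube([68, 15, 1204]);
translate([927, 356, 59]) cube([68, 15, 1204]);
translate([1071, 356, 59]) cube([68, 15, 1204]);
translate([1215, 356, 59]) cube([68, 15, 1204]);
translate([1359, 356, 59]) cube([68, 15, 1204]);
translate([1503, 356, 59]) cube([68, 15, 1204]);
translate([1647, 356, 59]) cube([68, 15, 1204]);
translate([1791, 356, 59]) cube([68, 15, 1204]);


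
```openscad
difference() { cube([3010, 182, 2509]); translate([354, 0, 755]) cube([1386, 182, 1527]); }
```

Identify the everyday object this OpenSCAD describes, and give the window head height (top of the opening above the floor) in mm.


A wall with a window opening. The window head height is 2282 mm.

A wall with a rectangular opening subtracted — a window. Sill at z = 755, opening 1527 mm tall, so the head is at 755 + 1527 = 2282 mm.


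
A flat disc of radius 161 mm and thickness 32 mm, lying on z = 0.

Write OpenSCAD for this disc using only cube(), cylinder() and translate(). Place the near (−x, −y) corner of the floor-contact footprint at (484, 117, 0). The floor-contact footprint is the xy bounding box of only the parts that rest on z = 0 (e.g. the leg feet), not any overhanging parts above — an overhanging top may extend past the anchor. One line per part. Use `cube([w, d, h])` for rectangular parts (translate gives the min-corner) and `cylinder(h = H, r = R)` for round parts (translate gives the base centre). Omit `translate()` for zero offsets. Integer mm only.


translate([645, 278, 0]) cylinder(h = 32, r = 161);


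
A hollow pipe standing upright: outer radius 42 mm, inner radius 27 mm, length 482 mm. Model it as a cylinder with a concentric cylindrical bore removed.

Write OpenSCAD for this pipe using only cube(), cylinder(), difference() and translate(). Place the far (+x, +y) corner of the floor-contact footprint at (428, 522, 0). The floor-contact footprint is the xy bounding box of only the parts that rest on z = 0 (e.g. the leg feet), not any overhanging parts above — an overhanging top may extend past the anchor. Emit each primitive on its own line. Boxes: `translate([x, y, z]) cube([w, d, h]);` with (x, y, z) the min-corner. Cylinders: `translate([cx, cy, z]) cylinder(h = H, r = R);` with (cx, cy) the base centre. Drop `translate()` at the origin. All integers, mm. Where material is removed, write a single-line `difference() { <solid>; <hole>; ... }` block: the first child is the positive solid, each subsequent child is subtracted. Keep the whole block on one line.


difference() { translate([386, 480, 0]) cylinder(h = 482, r = 42); translate([386, 480, 0]) cylinder(h = 482, r = 27); }


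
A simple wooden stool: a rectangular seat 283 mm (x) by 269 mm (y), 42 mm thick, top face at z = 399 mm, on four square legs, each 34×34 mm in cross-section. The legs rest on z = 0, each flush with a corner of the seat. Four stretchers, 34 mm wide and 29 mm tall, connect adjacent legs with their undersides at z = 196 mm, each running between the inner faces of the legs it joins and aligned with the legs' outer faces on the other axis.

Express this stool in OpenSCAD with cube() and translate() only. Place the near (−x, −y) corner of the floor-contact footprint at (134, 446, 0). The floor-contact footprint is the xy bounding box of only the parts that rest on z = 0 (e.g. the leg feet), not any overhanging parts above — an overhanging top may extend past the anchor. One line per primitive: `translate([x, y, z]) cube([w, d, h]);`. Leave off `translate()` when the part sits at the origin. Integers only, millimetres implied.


translate([134, 446, 357]) cube([283, 269, 42]);
translate([134, 446, 0]) cube([34, 34, 357]);
translate([383, 446, 0]) cube([34, 34, 357]);
translate([134, 681, 0]) cube([34, 34, 357]);
translate([383, 681, 0]) cube([34, 34, 357]);
translate([168, 446, 196]) cube([215, 34, 29]);
translate([168, 681, 196]) cube([215, 34, 29]);
translate([134, 480, 196]) cube([34, 201, 29]);
translate([383, 480, 196]) cube([34, 201, 29]);


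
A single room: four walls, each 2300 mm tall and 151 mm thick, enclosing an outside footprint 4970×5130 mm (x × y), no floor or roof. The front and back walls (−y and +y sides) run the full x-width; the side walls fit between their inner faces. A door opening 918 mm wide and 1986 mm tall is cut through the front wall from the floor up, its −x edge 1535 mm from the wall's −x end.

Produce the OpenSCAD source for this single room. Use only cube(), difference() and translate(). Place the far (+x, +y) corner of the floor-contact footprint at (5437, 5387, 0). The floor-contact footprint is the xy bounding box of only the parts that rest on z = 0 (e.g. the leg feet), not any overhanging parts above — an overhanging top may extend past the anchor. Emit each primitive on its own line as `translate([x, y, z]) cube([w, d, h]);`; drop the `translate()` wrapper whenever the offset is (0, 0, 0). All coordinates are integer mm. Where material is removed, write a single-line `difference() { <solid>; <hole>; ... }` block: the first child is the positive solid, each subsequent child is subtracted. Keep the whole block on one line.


difference() { translate([467, 257, 0]) cube([4970, 151, 2300]); translate([2002, 257, 0]) cube([918, 151, 1986]); }
translate([467, 5236, 0]) cube([4970, 151, 2300]);
translate([467, 408, 0]) cube([151, 4828, 2300]);
translate([5286, 408, 0]) cube([151, 4828, 2300]);


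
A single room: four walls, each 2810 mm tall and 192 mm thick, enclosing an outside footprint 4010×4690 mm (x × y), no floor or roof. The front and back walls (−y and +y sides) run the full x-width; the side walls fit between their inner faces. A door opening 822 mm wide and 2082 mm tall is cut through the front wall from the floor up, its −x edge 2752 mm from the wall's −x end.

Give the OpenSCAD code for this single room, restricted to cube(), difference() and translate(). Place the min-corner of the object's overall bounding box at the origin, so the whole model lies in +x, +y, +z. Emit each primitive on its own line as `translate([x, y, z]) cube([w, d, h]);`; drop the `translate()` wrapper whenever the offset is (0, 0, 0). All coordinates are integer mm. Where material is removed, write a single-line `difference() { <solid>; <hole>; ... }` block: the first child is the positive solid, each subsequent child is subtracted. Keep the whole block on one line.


difference() { cube([4010, 192, 2810]); translate([2752, 0, 0]) cube([822, 192, 2082]); }
translate([0, 4498, 0]) cube([4010, 192, 2810]);
translate([0, 192, 0]) cube([192, 4306, 2810]);
translate([3818, 192, 0]) cube([192, 4306, 2810]);


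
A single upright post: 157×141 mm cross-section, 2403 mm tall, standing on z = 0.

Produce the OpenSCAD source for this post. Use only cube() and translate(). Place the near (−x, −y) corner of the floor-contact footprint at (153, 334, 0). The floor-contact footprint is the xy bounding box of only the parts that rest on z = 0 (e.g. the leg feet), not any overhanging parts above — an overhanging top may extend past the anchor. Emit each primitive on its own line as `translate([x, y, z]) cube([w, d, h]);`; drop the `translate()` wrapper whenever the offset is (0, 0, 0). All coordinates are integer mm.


translate([153, 334, 0]) cube([157, 141, 2403]);


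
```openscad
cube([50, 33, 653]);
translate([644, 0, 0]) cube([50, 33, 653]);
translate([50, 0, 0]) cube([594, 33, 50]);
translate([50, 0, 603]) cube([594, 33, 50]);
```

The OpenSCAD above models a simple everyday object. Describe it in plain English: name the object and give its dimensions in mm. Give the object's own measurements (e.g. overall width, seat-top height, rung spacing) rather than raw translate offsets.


A rectangular picture frame lying in the x–z plane (depth along y). The opening is 594 mm wide (x) by 553 mm tall (z), surrounded by a border 50 mm wide on all four sides. The frame is 33 mm deep and is made of two full-height vertical stiles with two horizontal rails fitted between them.


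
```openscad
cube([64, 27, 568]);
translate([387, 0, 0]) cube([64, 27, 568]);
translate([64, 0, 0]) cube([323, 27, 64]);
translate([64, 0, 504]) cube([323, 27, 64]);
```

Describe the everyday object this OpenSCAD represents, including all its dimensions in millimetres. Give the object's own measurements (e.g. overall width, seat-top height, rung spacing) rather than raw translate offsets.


A rectangular picture frame lying in the x–z plane (depth along y). The opening is 323 mm wide (x) by 440 mm tall (z), surrounded by a border 64 mm wide on all four sides. The frame is 27 mm deep and is made of two full-height vertical stiles with two horizontal rails fitted between them.


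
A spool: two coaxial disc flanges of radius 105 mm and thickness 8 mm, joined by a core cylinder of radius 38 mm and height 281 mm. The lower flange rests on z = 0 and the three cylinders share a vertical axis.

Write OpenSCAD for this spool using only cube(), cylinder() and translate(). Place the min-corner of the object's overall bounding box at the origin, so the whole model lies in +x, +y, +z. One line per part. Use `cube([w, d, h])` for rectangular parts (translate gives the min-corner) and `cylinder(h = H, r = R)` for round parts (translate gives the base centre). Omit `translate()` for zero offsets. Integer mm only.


translate([105, 105, 0]) cylinder(h = 8, r = 105);
translate([105, 105, 8]) cylinder(h = 281, r = 38);
translate([105, 105, 289]) cylinder(h = 8, r = 105);


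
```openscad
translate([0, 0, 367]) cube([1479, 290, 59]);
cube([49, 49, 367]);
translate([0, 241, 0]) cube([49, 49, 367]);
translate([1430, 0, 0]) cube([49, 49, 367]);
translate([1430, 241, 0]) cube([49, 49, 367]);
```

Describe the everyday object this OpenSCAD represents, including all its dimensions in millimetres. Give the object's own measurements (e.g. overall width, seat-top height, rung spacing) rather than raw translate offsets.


A long wooden bench with a 1479 mm (x) × 290 mm (y) seat, 59 mm thick, its top surface 426 mm above the floor. Four 49 mm square legs at the seat corners, flush with the edges, run from z = 0 to the seat underside.


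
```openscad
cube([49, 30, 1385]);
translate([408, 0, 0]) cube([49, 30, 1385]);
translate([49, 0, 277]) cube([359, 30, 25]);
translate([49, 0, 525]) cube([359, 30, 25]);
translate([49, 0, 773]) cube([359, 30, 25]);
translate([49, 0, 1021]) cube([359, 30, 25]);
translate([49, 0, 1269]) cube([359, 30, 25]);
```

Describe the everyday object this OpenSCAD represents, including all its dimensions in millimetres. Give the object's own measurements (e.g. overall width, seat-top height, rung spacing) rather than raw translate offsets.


A straight ladder. Two 49×30 mm vertical rails, 1385 mm tall, stand 457 mm apart (outside-to-outside) with their front faces coplanar on the −y side. 5 rungs, each 30 mm deep and 25 mm tall, span between the inner faces of the rails, front faces flush with the rails. The lowest rung's underside is at z = 277 mm and rungs are spaced 248 mm apart (underside to underside).


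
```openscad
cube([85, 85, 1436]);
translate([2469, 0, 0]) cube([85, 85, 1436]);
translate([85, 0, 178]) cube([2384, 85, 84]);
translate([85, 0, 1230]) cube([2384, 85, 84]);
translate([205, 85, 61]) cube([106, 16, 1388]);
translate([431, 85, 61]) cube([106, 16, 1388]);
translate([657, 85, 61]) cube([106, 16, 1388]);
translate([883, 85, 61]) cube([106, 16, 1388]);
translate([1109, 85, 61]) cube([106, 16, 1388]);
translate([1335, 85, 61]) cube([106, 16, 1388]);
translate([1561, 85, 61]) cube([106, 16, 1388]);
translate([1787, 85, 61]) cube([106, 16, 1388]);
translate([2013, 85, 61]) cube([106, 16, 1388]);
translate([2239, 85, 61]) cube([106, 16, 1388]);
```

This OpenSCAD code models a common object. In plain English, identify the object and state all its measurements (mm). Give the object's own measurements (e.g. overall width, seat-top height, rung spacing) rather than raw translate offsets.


A fence section. Two 85×85 mm posts, 1436 mm tall, stand on the floor with a clear span of 2384 mm between their inner faces. Two horizontal rails of 85×84 mm section span the gap between the posts with their undersides at z = 178 mm and z = 1230 mm, flush with the posts' −y face. 10 pickets, each 106 mm wide, 16 mm thick and 1388 mm tall, are fixed to the +y face of the rails with their bottoms at z = 61 mm, spaced across the span with a 120 mm gap after the −x post and between neighbouring pickets, with 124 mm left before the +x post.


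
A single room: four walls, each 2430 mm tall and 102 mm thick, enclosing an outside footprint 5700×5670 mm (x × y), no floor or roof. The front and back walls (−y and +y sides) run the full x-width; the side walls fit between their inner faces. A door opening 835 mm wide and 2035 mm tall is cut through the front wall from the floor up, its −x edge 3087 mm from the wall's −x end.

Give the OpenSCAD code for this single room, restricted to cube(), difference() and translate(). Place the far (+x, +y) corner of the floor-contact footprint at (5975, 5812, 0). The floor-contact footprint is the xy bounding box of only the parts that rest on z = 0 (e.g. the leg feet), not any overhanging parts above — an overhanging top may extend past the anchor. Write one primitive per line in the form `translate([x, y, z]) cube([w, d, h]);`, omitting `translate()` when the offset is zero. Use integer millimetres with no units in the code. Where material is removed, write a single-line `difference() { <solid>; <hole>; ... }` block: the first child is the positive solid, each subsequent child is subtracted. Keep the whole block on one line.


difference() { translate([275, 142, 0]) cube([5700, 102, 2430]); translate([3362, 142, 0]) cube([835, 102, 2035]); }
translate([275, 5710, 0]) cube([5700, 102, 2430]);
translate([275, 244, 0]) cube([102, 5466, 2430]);
translate([5873, 244, 0]) cube([102, 5466, 2430]);
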